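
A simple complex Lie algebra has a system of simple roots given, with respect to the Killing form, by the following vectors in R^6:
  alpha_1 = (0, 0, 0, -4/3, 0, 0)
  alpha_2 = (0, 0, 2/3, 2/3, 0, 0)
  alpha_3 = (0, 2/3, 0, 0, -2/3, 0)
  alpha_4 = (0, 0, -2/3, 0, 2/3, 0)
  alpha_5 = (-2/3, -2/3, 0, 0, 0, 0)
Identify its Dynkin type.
Compute the Cartan integers a_ij = 2(alpha_i, alpha_j)/(alpha_j, alpha_j); the resulting 5x5 Cartan matrix is
[[2, -2, 0, 0, 0], [-1, 2, 0, -1, 0], [0, 0, 2, -1, -1], [0, -1, -1, 2, 0], [0, 0, -1, 0, 2]].
The roots have two lengths (squared-length ratio 2:1); the short ones are alpha_{2,3,4,5}. The associated Dynkin diagram is a chain of 5 nodes with a double edge at one end; the terminal node there is the unique long simple root (C_5), so the type is C_5 (the algebra sp(10)).

C_5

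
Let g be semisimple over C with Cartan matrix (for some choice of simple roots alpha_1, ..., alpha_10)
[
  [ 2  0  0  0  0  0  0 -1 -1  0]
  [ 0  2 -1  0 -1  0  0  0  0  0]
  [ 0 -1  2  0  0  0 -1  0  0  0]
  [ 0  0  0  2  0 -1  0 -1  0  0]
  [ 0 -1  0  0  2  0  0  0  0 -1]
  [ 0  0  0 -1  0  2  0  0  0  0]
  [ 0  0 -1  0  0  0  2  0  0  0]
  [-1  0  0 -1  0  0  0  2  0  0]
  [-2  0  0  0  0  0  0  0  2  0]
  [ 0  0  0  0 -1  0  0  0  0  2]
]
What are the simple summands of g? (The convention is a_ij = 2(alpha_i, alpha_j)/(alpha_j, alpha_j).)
type A_5 + type C_5

The diagram associated to this matrix has two connected components: the simple roots {alpha_2, alpha_3, alpha_5, alpha_7, alpha_10} form a chain of 5 nodes with single edges (A_5), and {alpha_1, alpha_4, alpha_6, alpha_8, alpha_9} form a chain of 5 nodes with a double edge at one end; the terminal node there is the unique long simple root (C_5). A semisimple Lie algebra decomposes uniquely as the direct sum of simple ideals, one per connected component of its Dynkin diagram, so g ≅ A_5 ⊕ C_5 (dimension 35 + 55 = 90).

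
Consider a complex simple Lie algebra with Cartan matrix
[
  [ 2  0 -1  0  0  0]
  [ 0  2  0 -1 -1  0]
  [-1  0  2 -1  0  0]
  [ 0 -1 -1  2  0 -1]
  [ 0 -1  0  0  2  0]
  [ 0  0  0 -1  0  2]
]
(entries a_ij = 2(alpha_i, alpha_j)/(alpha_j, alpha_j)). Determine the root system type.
E6

The matrix has rank 6 with 2's on the diagonal. Reading the off-diagonal entries as Dynkin edges (a single edge where a_ij = a_ji = -1; a double or triple edge where a_ij * a_ji = 2 or 3), the diagram is a chain of 5 nodes with one extra node attached to the third node from one end (E_6). One simple-root ordering that puts it in standard form is (alpha_1, alpha_6, alpha_3, alpha_4, alpha_2, alpha_5). So the algebra is type E_6.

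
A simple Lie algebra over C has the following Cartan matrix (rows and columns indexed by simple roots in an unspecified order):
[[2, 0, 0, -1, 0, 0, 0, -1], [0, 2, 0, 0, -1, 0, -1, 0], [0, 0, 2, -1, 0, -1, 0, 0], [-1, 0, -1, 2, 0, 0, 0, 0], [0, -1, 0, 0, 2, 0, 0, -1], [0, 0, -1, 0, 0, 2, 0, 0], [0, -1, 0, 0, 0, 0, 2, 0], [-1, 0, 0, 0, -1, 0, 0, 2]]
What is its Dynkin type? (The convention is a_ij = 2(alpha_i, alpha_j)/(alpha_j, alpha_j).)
The matrix has rank 8 with 2's on the diagonal. Reading the off-diagonal entries as Dynkin edges (a single edge where a_ij = a_ji = -1; a double or triple edge where a_ij * a_ji = 2 or 3), the diagram is a chain of 8 nodes with single edges (A_8). One simple-root ordering that puts it in standard form is (alpha_6, alpha_3, alpha_4, alpha_1, alpha_8, alpha_5, alpha_2, alpha_7). So the algebra is type A_8, i.e. sl(9).

A8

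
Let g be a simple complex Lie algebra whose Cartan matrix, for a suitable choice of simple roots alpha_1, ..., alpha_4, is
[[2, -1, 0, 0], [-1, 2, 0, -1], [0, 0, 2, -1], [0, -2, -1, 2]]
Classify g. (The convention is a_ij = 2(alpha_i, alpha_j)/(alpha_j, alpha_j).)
The matrix has rank 4 with 2's on the diagonal. Reading the off-diagonal entries as Dynkin edges (a single edge where a_ij = a_ji = -1; a double or triple edge where a_ij * a_ji = 2 or 3), the diagram is a chain of 4 nodes with a double edge between the middle two (F_4). One simple-root ordering that puts it in standard form is (alpha_3, alpha_4, alpha_2, alpha_1). So the algebra is type F_4.

type F_4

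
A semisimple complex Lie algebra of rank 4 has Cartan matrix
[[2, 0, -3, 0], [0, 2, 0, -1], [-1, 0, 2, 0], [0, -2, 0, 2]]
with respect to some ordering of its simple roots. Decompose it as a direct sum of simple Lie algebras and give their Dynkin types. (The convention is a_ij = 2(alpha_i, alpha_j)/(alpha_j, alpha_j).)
The diagram associated to this matrix has two connected components: the simple roots {alpha_2, alpha_4} form a chain of 2 nodes with a double edge at one end; the terminal node there is the unique short simple root (B_2), and {alpha_1, alpha_3} form two nodes joined by a triple edge (G_2). A semisimple Lie algebra decomposes uniquely as the direct sum of simple ideals, one per connected component of its Dynkin diagram, so g ≅ B_2 ⊕ G_2 (dimension 10 + 14 = 24).

B2 ⊕ G2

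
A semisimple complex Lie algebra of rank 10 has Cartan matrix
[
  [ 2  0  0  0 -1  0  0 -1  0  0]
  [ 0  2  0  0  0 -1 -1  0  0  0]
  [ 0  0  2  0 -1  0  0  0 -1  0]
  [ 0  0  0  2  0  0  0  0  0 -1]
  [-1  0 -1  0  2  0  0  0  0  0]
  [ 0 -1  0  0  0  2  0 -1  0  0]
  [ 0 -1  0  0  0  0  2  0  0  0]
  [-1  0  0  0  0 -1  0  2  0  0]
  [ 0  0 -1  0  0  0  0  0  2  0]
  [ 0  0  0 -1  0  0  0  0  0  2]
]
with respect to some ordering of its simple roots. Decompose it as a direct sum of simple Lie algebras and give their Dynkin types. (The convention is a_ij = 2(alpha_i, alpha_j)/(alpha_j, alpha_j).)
The diagram associated to this matrix has two connected components: the simple roots {alpha_4, alpha_10} form a chain of 2 nodes with single edges (A_2), and {alpha_1, alpha_2, alpha_3, alpha_5, alpha_6, alpha_7, alpha_8, alpha_9} form a chain of 8 nodes with single edges (A_8). A semisimple Lie algebra decomposes uniquely as the direct sum of simple ideals, one per connected component of its Dynkin diagram, so g ≅ A_2 ⊕ A_8 (dimension 8 + 80 = 88).

A2 + A8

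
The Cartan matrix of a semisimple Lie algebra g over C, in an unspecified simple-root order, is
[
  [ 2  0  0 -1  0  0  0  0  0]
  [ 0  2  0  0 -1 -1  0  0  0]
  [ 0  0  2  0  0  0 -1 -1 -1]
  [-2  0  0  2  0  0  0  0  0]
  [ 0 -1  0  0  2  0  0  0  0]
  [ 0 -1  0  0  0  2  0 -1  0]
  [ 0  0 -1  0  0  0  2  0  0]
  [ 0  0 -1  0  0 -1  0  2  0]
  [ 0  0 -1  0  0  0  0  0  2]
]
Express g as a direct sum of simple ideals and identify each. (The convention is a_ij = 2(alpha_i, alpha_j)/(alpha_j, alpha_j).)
B_2 + D_7

The diagram associated to this matrix has two connected components: the simple roots {alpha_1, alpha_4} form a chain of 2 nodes with a double edge at one end; the terminal node there is the unique short simple root (B_2), and {alpha_2, alpha_3, alpha_5, alpha_6, alpha_7, alpha_8, alpha_9} form a chain of 5 nodes with a fork of two nodes at one end (D_7). A semisimple Lie algebra decomposes uniquely as the direct sum of simple ideals, one per connected component of its Dynkin diagram, so g ≅ B_2 ⊕ D_7 (dimension 10 + 91 = 101).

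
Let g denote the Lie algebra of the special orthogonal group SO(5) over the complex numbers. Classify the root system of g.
B_2 (so(5))

This is so(5) with 5 odd, which has dimension 5(5-1)/2 = 10 and rank (5-1)/2 = 2. In the classification of classical Lie algebras, the orthogonal algebra so(2n+1) in an odd number of variables has type B_n; here n = 2, so the Dynkin diagram is a chain of 2 nodes with a double edge at one end; the terminal node there is the unique short simple root (B_2). Hence the type is B_2.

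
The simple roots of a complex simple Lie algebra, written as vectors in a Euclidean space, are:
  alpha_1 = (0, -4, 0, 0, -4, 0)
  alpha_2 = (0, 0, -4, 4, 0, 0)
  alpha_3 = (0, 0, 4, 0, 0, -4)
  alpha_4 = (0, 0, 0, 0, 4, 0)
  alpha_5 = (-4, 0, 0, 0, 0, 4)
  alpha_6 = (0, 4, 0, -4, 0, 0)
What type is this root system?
B6

Compute the Cartan integers a_ij = 2(alpha_i, alpha_j)/(alpha_j, alpha_j); the resulting 6x6 Cartan matrix is
[[2, 0, 0, -2, 0, -1], [0, 2, -1, 0, 0, -1], [0, -1, 2, 0, -1, 0], [-1, 0, 0, 2, 0, 0], [0, 0, -1, 0, 2, 0], [-1, -1, 0, 0, 0, 2]].
The roots have two lengths (squared-length ratio 2:1); the short ones are alpha_{4}. The associated Dynkin diagram is a chain of 6 nodes with a double edge at one end; the terminal node there is the unique short simple root (B_6), so the type is B_6 (the algebra so(13)).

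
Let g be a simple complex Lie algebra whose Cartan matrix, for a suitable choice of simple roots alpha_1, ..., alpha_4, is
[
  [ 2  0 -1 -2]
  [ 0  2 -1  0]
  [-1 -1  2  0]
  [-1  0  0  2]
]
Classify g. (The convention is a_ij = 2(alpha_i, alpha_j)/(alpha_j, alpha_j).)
B_4 (so(9))

The matrix has rank 4 with 2's on the diagonal. Reading the off-diagonal entries as Dynkin edges (a single edge where a_ij = a_ji = -1; a double or triple edge where a_ij * a_ji = 2 or 3), the diagram is a chain of 4 nodes with a double edge at one end; the terminal node there is the unique short simple root (B_4). One simple-root ordering that puts it in standard form is (alpha_2, alpha_3, alpha_1, alpha_4). So the algebra is type B_4, i.e. so(9).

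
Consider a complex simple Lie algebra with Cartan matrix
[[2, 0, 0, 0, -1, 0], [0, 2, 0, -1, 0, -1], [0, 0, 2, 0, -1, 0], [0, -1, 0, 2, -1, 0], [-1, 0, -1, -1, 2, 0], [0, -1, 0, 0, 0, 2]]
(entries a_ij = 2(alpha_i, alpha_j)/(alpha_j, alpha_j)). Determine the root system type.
The matrix has rank 6 with 2's on the diagonal. Reading the off-diagonal entries as Dynkin edges (a single edge where a_ij = a_ji = -1; a double or triple edge where a_ij * a_ji = 2 or 3), the diagram is a chain of 4 nodes with a fork of two nodes at one end (D_6). One simple-root ordering that puts it in standard form is (alpha_6, alpha_2, alpha_4, alpha_5, alpha_3, alpha_1). So the algebra is type D_6, i.e. so(12).

D_6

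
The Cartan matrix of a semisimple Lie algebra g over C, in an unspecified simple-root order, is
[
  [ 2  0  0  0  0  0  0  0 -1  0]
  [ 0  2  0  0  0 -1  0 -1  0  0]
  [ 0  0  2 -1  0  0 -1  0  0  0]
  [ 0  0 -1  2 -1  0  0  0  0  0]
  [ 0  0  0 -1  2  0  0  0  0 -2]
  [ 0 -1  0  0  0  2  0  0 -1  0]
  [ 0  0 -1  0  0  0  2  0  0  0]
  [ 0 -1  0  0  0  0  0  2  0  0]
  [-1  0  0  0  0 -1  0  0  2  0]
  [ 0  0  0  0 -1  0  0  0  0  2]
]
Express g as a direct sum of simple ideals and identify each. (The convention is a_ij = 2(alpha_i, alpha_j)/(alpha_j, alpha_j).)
A_5 + B_5

The diagram associated to this matrix has two connected components: the simple roots {alpha_1, alpha_2, alpha_6, alpha_8, alpha_9} form a chain of 5 nodes with single edges (A_5), and {alpha_3, alpha_4, alpha_5, alpha_7, alpha_10} form a chain of 5 nodes with a double edge at one end; the terminal node there is the unique short simple root (B_5). A semisimple Lie algebra decomposes uniquely as the direct sum of simple ideals, one per connected component of its Dynkin diagram, so g ≅ A_5 ⊕ B_5 (dimension 35 + 55 = 90).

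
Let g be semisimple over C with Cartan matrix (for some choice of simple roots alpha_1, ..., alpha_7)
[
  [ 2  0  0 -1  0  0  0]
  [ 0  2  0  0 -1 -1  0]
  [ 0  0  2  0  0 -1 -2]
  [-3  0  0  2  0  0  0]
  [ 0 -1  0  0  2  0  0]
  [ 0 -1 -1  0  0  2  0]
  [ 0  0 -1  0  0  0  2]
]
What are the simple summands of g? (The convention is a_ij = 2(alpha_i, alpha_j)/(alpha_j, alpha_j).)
The diagram associated to this matrix has two connected components: the simple roots {alpha_2, alpha_3, alpha_5, alpha_6, alpha_7} form a chain of 5 nodes with a double edge at one end; the terminal node there is the unique short simple root (B_5), and {alpha_1, alpha_4} form two nodes joined by a triple edge (G_2). A semisimple Lie algebra decomposes uniquely as the direct sum of simple ideals, one per connected component of its Dynkin diagram, so g ≅ B_5 ⊕ G_2 (dimension 55 + 14 = 69).

B5 ⊕ G2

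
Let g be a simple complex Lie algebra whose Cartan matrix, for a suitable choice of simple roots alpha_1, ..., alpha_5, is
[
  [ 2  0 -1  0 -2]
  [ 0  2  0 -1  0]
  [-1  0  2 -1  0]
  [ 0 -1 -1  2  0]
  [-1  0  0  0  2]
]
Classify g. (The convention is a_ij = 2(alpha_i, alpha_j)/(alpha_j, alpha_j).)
B_5

The matrix has rank 5 with 2's on the diagonal. Reading the off-diagonal entries as Dynkin edges (a single edge where a_ij = a_ji = -1; a double or triple edge where a_ij * a_ji = 2 or 3), the diagram is a chain of 5 nodes with a double edge at one end; the terminal node there is the unique short simple root (B_5). One simple-root ordering that puts it in standard form is (alpha_2, alpha_4, alpha_3, alpha_1, alpha_5). So the algebra is type B_5, i.e. so(11).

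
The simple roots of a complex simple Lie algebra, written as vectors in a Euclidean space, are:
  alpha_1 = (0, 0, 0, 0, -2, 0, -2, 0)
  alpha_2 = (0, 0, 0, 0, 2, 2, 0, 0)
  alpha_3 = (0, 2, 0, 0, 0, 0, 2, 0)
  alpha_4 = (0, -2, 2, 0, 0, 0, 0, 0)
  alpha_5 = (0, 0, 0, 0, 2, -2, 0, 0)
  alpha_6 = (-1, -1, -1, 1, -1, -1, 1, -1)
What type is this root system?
E_6

Compute the Cartan integers a_ij = 2(alpha_i, alpha_j)/(alpha_j, alpha_j); the resulting 6x6 Cartan matrix is
[[2, -1, -1, 0, -1, 0], [-1, 2, 0, 0, 0, -1], [-1, 0, 2, -1, 0, 0], [0, 0, -1, 2, 0, 0], [-1, 0, 0, 0, 2, 0], [0, -1, 0, 0, 0, 2]].
All simple roots have the same length, so the diagram is simply laced. The associated Dynkin diagram is a chain of 5 nodes with one extra node attached to the third node from one end (E_6), so the type is E_6.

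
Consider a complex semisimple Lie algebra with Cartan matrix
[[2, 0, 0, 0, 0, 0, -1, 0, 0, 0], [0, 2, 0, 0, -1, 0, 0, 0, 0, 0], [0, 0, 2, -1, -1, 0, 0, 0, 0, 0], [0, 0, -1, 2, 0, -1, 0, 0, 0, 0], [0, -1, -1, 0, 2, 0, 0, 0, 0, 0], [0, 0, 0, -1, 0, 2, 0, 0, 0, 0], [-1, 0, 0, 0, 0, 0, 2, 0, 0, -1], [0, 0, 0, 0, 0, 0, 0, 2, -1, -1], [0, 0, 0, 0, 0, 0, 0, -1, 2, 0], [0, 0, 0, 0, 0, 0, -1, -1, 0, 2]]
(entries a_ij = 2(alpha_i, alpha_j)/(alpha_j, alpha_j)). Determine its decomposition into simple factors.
The diagram associated to this matrix has two connected components: the simple roots {alpha_1, alpha_7, alpha_8, alpha_9, alpha_10} form a chain of 5 nodes with single edges (A_5), and {alpha_2, alpha_3, alpha_4, alpha_5, alpha_6} form a chain of 5 nodes with single edges (A_5). A semisimple Lie algebra decomposes uniquely as the direct sum of simple ideals, one per connected component of its Dynkin diagram, so g ≅ A_5 ⊕ A_5 (dimension 35 + 35 = 70).

A_5 ⊕ A_5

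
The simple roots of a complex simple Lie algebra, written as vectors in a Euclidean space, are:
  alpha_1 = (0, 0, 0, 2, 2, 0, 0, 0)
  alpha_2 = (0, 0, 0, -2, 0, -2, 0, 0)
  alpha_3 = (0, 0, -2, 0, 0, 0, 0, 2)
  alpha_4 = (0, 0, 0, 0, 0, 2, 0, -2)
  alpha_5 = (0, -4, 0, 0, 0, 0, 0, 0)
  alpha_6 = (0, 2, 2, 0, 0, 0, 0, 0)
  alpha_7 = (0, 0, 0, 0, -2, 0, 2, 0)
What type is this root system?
type C_7

Compute the Cartan integers a_ij = 2(alpha_i, alpha_j)/(alpha_j, alpha_j); the resulting 7x7 Cartan matrix is
[[2, -1, 0, 0, 0, 0, -1], [-1, 2, 0, -1, 0, 0, 0], [0, 0, 2, -1, 0, -1, 0], [0, -1, -1, 2, 0, 0, 0], [0, 0, 0, 0, 2, -2, 0], [0, 0, -1, 0, -1, 2, 0], [-1, 0, 0, 0, 0, 0, 2]].
The roots have two lengths (squared-length ratio 2:1); the short ones are alpha_{1,2,3,4,6,7}. The associated Dynkin diagram is a chain of 7 nodes with a double edge at one end; the terminal node there is the unique long simple root (C_7), so the type is C_7 (the algebra sp(14)).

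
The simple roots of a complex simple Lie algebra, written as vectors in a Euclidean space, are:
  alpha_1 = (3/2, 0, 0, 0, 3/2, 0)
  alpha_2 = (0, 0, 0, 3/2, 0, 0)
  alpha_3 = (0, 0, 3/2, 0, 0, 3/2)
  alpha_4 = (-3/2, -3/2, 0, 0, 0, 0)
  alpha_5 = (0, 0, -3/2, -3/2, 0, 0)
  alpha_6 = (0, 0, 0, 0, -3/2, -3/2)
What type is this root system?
type B_6

Compute the Cartan integers a_ij = 2(alpha_i, alpha_j)/(alpha_j, alpha_j); the resulting 6x6 Cartan matrix is
[[2, 0, 0, -1, 0, -1], [0, 2, 0, 0, -1, 0], [0, 0, 2, 0, -1, -1], [-1, 0, 0, 2, 0, 0], [0, -2, -1, 0, 2, 0], [-1, 0, -1, 0, 0, 2]].
The roots have two lengths (squared-length ratio 2:1); the short ones are alpha_{2}. The associated Dynkin diagram is a chain of 6 nodes with a double edge at one end; the terminal node there is the unique short simple root (B_6), so the type is B_6 (the algebra so(13)).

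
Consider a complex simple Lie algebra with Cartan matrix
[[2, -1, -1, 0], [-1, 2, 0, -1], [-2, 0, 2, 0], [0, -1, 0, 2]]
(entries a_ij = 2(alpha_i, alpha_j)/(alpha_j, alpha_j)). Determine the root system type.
C4

The matrix has rank 4 with 2's on the diagonal. Reading the off-diagonal entries as Dynkin edges (a single edge where a_ij = a_ji = -1; a double or triple edge where a_ij * a_ji = 2 or 3), the diagram is a chain of 4 nodes with a double edge at one end; the terminal node there is the unique long simple root (C_4). One simple-root ordering that puts it in standard form is (alpha_4, alpha_2, alpha_1, alpha_3). So the algebra is type C_4, i.e. sp(8).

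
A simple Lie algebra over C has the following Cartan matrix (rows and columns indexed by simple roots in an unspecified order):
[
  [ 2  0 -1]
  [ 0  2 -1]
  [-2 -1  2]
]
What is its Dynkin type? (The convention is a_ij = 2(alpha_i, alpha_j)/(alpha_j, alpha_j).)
B_3 (so(7))

The matrix has rank 3 with 2's on the diagonal. Reading the off-diagonal entries as Dynkin edges (a single edge where a_ij = a_ji = -1; a double or triple edge where a_ij * a_ji = 2 or 3), the diagram is a chain of 3 nodes with a double edge at one end; the terminal node there is the unique short simple root (B_3). One simple-root ordering that puts it in standard form is (alpha_2, alpha_3, alpha_1). So the algebra is type B_3, i.e. so(7).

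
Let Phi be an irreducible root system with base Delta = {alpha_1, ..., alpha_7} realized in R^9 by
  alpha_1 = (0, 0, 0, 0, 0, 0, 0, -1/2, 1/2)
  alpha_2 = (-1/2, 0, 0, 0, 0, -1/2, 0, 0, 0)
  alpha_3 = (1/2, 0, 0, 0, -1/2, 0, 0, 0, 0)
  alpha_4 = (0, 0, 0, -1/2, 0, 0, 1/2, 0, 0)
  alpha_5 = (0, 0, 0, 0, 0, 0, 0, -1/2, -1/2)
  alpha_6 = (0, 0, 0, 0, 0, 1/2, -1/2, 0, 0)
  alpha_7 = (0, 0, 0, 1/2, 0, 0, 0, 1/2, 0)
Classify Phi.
Compute the Cartan integers a_ij = 2(alpha_i, alpha_j)/(alpha_j, alpha_j); the resulting 7x7 Cartan matrix is
[[2, 0, 0, 0, 0, 0, -1], [0, 2, -1, 0, 0, -1, 0], [0, -1, 2, 0, 0, 0, 0], [0, 0, 0, 2, 0, -1, -1], [0, 0, 0, 0, 2, 0, -1], [0, -1, 0, -1, 0, 2, 0], [-1, 0, 0, -1, -1, 0, 2]].
All simple roots have the same length, so the diagram is simply laced. The associated Dynkin diagram is a chain of 5 nodes with a fork of two nodes at one end (D_7), so the type is D_7 (the algebra so(14)).

D7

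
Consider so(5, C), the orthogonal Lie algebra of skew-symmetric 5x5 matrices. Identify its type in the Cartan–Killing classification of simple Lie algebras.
This is so(5) with 5 odd, which has dimension 5(5-1)/2 = 10 and rank (5-1)/2 = 2. In the classification of classical Lie algebras, the orthogonal algebra so(2n+1) in an odd number of variables has type B_n; here n = 2, so the Dynkin diagram is a chain of 2 nodes with a double edge at one end; the terminal node there is the unique short simple root (B_2). Hence the type is B_2.

B2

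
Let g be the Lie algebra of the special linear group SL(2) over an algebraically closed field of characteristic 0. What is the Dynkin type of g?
A_1

This is sl(2), which has dimension 2^2 - 1 = 3 and rank 2 - 1 = 1 (a Cartan subalgebra is the diagonal traceless matrices). In the classification of classical Lie algebras, the special linear algebra sl(n+1) has type A_n; here n = 1, so the Dynkin diagram is a chain of 1 nodes with single edges (A_1). Hence the type is A_1.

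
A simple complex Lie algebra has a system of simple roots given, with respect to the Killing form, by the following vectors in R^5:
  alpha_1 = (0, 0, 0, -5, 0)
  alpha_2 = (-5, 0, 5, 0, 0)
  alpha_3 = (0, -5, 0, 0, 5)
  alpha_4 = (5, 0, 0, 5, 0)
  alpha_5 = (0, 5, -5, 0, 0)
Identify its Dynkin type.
Compute the Cartan integers a_ij = 2(alpha_i, alpha_j)/(alpha_j, alpha_j); the resulting 5x5 Cartan matrix is
[[2, 0, 0, -1, 0], [0, 2, 0, -1, -1], [0, 0, 2, 0, -1], [-2, -1, 0, 2, 0], [0, -1, -1, 0, 2]].
The roots have two lengths (squared-length ratio 2:1); the short ones are alpha_{1}. The associated Dynkin diagram is a chain of 5 nodes with a double edge at one end; the terminal node there is the unique short simple root (B_5), so the type is B_5 (the algebra so(11)).

B_5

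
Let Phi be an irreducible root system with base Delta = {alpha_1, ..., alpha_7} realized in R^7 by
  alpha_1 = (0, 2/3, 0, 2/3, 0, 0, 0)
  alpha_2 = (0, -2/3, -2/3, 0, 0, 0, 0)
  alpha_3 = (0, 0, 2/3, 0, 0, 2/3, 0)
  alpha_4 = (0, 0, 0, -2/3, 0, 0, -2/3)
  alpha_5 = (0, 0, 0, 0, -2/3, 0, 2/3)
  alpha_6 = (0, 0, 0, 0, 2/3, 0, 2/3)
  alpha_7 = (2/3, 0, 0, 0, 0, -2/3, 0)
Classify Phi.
type D_7

Compute the Cartan integers a_ij = 2(alpha_i, alpha_j)/(alpha_j, alpha_j); the resulting 7x7 Cartan matrix is
[[2, -1, 0, -1, 0, 0, 0], [-1, 2, -1, 0, 0, 0, 0], [0, -1, 2, 0, 0, 0, -1], [-1, 0, 0, 2, -1, -1, 0], [0, 0, 0, -1, 2, 0, 0], [0, 0, 0, -1, 0, 2, 0], [0, 0, -1, 0, 0, 0, 2]].
All simple roots have the same length, so the diagram is simply laced. The associated Dynkin diagram is a chain of 5 nodes with a fork of two nodes at one end (D_7), so the type is D_7 (the algebra so(14)).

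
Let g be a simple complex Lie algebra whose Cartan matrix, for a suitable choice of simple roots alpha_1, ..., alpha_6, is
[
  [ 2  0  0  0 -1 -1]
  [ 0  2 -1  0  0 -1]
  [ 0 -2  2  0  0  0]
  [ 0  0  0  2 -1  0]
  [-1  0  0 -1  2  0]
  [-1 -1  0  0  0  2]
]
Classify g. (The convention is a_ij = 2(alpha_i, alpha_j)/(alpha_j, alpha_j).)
The matrix has rank 6 with 2's on the diagonal. Reading the off-diagonal entries as Dynkin edges (a single edge where a_ij = a_ji = -1; a double or triple edge where a_ij * a_ji = 2 or 3), the diagram is a chain of 6 nodes with a double edge at one end; the terminal node there is the unique long simple root (C_6). One simple-root ordering that puts it in standard form is (alpha_4, alpha_5, alpha_1, alpha_6, alpha_2, alpha_3). So the algebra is type C_6, i.e. sp(12).

type C_6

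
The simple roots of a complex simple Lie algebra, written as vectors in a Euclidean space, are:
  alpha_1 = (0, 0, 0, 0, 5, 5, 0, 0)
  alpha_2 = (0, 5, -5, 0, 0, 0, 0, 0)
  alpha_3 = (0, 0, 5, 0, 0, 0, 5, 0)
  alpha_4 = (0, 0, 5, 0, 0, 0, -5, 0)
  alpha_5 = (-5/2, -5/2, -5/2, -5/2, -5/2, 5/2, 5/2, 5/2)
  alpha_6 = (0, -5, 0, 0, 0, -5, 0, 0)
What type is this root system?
Compute the Cartan integers a_ij = 2(alpha_i, alpha_j)/(alpha_j, alpha_j); the resulting 6x6 Cartan matrix is
[[2, 0, 0, 0, 0, -1], [0, 2, -1, -1, 0, -1], [0, -1, 2, 0, 0, 0], [0, -1, 0, 2, -1, 0], [0, 0, 0, -1, 2, 0], [-1, -1, 0, 0, 0, 2]].
All simple roots have the same length, so the diagram is simply laced. The associated Dynkin diagram is a chain of 5 nodes with one extra node attached to the third node from one end (E_6), so the type is E_6.

type E_6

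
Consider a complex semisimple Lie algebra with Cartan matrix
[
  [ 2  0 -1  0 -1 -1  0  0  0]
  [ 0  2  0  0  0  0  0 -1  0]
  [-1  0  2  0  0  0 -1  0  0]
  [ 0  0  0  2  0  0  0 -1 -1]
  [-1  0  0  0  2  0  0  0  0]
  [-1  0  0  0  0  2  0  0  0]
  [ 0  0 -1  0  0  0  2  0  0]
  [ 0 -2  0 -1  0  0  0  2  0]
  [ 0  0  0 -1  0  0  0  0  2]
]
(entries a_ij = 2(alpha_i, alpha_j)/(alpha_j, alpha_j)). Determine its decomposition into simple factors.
B4 ⊕ D5

The diagram associated to this matrix has two connected components: the simple roots {alpha_2, alpha_4, alpha_8, alpha_9} form a chain of 4 nodes with a double edge at one end; the terminal node there is the unique short simple root (B_4), and {alpha_1, alpha_3, alpha_5, alpha_6, alpha_7} form a chain of 3 nodes with a fork of two nodes at one end (D_5). A semisimple Lie algebra decomposes uniquely as the direct sum of simple ideals, one per connected component of its Dynkin diagram, so g ≅ B_4 ⊕ D_5 (dimension 36 + 45 = 81).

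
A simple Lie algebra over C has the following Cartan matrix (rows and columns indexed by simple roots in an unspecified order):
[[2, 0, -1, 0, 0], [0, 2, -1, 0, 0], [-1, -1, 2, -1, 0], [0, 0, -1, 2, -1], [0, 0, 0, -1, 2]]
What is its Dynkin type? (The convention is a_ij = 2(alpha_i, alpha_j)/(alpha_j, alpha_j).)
The matrix has rank 5 with 2's on the diagonal. Reading the off-diagonal entries as Dynkin edges (a single edge where a_ij = a_ji = -1; a double or triple edge where a_ij * a_ji = 2 or 3), the diagram is a chain of 3 nodes with a fork of two nodes at one end (D_5). One simple-root ordering that puts it in standard form is (alpha_5, alpha_4, alpha_3, alpha_2, alpha_1). So the algebra is type D_5, i.e. so(10).

type D_5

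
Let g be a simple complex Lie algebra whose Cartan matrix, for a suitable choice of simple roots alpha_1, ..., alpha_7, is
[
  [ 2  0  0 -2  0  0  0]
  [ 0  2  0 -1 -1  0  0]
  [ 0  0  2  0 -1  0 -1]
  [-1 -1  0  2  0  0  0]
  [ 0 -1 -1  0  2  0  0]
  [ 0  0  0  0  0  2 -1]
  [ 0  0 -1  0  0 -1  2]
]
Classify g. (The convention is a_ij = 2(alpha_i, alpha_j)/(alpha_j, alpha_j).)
The matrix has rank 7 with 2's on the diagonal. Reading the off-diagonal entries as Dynkin edges (a single edge where a_ij = a_ji = -1; a double or triple edge where a_ij * a_ji = 2 or 3), the diagram is a chain of 7 nodes with a double edge at one end; the terminal node there is the unique long simple root (C_7). One simple-root ordering that puts it in standard form is (alpha_6, alpha_7, alpha_3, alpha_5, alpha_2, alpha_4, alpha_1). So the algebra is type C_7, i.e. sp(14).

type C_7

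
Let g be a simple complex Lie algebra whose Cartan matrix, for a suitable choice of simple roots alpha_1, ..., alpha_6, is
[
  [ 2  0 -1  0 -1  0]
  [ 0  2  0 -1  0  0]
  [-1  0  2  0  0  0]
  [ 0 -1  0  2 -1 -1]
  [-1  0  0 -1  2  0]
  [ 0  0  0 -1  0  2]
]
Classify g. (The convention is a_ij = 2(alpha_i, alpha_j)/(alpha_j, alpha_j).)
type D_6

The matrix has rank 6 with 2's on the diagonal. Reading the off-diagonal entries as Dynkin edges (a single edge where a_ij = a_ji = -1; a double or triple edge where a_ij * a_ji = 2 or 3), the diagram is a chain of 4 nodes with a fork of two nodes at one end (D_6). One simple-root ordering that puts it in standard form is (alpha_3, alpha_1, alpha_5, alpha_4, alpha_6, alpha_2). So the algebra is type D_6, i.e. so(12).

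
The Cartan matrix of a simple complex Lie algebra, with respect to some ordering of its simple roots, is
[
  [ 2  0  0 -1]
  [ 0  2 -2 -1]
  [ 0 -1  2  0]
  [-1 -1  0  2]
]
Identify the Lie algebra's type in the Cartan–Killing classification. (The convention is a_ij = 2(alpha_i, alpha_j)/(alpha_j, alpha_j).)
The matrix has rank 4 with 2's on the diagonal. Reading the off-diagonal entries as Dynkin edges (a single edge where a_ij = a_ji = -1; a double or triple edge where a_ij * a_ji = 2 or 3), the diagram is a chain of 4 nodes with a double edge at one end; the terminal node there is the unique short simple root (B_4). One simple-root ordering that puts it in standard form is (alpha_1, alpha_4, alpha_2, alpha_3). So the algebra is type B_4, i.e. so(9).

B_4 (so(9))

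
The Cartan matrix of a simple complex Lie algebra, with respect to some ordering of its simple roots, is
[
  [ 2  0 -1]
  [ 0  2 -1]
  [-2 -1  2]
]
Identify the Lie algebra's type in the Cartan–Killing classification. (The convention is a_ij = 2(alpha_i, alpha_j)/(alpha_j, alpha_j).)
B3

The matrix has rank 3 with 2's on the diagonal. Reading the off-diagonal entries as Dynkin edges (a single edge where a_ij = a_ji = -1; a double or triple edge where a_ij * a_ji = 2 or 3), the diagram is a chain of 3 nodes with a double edge at one end; the terminal node there is the unique short simple root (B_3). One simple-root ordering that puts it in standard form is (alpha_2, alpha_3, alpha_1). So the algebra is type B_3, i.e. so(7).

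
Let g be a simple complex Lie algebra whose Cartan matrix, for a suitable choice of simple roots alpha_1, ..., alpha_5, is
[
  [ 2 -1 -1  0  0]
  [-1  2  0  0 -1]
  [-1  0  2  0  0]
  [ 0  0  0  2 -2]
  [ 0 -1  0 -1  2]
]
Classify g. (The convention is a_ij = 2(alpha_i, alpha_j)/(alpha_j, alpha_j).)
C_5 (sp(10))

The matrix has rank 5 with 2's on the diagonal. Reading the off-diagonal entries as Dynkin edges (a single edge where a_ij = a_ji = -1; a double or triple edge where a_ij * a_ji = 2 or 3), the diagram is a chain of 5 nodes with a double edge at one end; the terminal node there is the unique long simple root (C_5). One simple-root ordering that puts it in standard form is (alpha_3, alpha_1, alpha_2, alpha_5, alpha_4). So the algebra is type C_5, i.e. sp(10).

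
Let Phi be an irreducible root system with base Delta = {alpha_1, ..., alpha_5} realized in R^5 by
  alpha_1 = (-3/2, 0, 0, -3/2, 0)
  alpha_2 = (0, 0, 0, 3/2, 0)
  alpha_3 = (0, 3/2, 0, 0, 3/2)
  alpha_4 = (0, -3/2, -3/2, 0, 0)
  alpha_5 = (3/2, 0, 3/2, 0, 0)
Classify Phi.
type B_5

Compute the Cartan integers a_ij = 2(alpha_i, alpha_j)/(alpha_j, alpha_j); the resulting 5x5 Cartan matrix is
[[2, -2, 0, 0, -1], [-1, 2, 0, 0, 0], [0, 0, 2, -1, 0], [0, 0, -1, 2, -1], [-1, 0, 0, -1, 2]].
The roots have two lengths (squared-length ratio 2:1); the short ones are alpha_{2}. The associated Dynkin diagram is a chain of 5 nodes with a double edge at one end; the terminal node there is the unique short simple root (B_5), so the type is B_5 (the algebra so(11)).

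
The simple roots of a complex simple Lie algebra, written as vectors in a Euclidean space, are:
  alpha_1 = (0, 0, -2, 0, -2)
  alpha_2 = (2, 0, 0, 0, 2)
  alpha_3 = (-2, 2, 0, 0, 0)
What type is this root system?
Compute the Cartan integers a_ij = 2(alpha_i, alpha_j)/(alpha_j, alpha_j); the resulting 3x3 Cartan matrix is
[[2, -1, 0], [-1, 2, -1], [0, -1, 2]].
All simple roots have the same length, so the diagram is simply laced. The associated Dynkin diagram is a chain of 3 nodes with single edges (A_3), so the type is A_3 (the algebra sl(4)).

type A_3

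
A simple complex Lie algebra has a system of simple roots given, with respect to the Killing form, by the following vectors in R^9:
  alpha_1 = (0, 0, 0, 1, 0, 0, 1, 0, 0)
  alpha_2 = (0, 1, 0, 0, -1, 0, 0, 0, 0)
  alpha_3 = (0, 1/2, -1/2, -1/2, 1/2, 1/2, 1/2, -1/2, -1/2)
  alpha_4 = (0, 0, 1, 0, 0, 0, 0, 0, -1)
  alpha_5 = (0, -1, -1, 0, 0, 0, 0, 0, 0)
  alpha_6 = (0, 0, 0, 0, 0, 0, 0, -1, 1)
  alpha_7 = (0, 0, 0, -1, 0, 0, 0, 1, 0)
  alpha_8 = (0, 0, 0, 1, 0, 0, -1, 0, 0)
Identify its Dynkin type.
E8

Compute the Cartan integers a_ij = 2(alpha_i, alpha_j)/(alpha_j, alpha_j); the resulting 8x8 Cartan matrix is
[[2, 0, 0, 0, 0, 0, -1, 0], [0, 2, 0, 0, -1, 0, 0, 0], [0, 0, 2, 0, 0, 0, 0, -1], [0, 0, 0, 2, -1, -1, 0, 0], [0, -1, 0, -1, 2, 0, 0, 0], [0, 0, 0, -1, 0, 2, -1, 0], [-1, 0, 0, 0, 0, -1, 2, -1], [0, 0, -1, 0, 0, 0, -1, 2]].
All simple roots have the same length, so the diagram is simply laced. The associated Dynkin diagram is a chain of 7 nodes with one extra node attached to the third node from one end (E_8), so the type is E_8.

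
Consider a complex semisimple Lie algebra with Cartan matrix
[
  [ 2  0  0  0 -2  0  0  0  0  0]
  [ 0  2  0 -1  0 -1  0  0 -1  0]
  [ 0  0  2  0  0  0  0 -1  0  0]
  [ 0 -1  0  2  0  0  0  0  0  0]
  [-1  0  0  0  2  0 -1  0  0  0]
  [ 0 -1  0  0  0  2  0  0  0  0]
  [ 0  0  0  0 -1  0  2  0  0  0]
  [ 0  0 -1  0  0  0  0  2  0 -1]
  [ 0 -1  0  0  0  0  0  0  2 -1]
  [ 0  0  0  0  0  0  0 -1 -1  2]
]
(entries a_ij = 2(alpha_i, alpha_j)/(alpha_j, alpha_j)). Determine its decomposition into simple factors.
The diagram associated to this matrix has two connected components: the simple roots {alpha_1, alpha_5, alpha_7} form a chain of 3 nodes with a double edge at one end; the terminal node there is the unique long simple root (C_3), and {alpha_2, alpha_3, alpha_4, alpha_6, alpha_8, alpha_9, alpha_10} form a chain of 5 nodes with a fork of two nodes at one end (D_7). A semisimple Lie algebra decomposes uniquely as the direct sum of simple ideals, one per connected component of its Dynkin diagram, so g ≅ C_3 ⊕ D_7 (dimension 21 + 91 = 112).

C_3 (sp(6)) + D_7 (so(14))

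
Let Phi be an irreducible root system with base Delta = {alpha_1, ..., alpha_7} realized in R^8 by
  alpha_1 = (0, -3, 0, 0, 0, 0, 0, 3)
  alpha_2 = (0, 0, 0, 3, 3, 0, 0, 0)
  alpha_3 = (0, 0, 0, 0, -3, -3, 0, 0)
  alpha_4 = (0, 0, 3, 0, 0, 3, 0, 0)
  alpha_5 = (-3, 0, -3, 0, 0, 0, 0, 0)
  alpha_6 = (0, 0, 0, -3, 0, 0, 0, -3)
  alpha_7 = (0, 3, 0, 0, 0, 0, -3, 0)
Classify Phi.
Compute the Cartan integers a_ij = 2(alpha_i, alpha_j)/(alpha_j, alpha_j); the resulting 7x7 Cartan matrix is
[[2, 0, 0, 0, 0, -1, -1], [0, 2, -1, 0, 0, -1, 0], [0, -1, 2, -1, 0, 0, 0], [0, 0, -1, 2, -1, 0, 0], [0, 0, 0, -1, 2, 0, 0], [-1, -1, 0, 0, 0, 2, 0], [-1, 0, 0, 0, 0, 0, 2]].
All simple roots have the same length, so the diagram is simply laced. The associated Dynkin diagram is a chain of 7 nodes with single edges (A_7), so the type is A_7 (the algebra sl(8)).

A7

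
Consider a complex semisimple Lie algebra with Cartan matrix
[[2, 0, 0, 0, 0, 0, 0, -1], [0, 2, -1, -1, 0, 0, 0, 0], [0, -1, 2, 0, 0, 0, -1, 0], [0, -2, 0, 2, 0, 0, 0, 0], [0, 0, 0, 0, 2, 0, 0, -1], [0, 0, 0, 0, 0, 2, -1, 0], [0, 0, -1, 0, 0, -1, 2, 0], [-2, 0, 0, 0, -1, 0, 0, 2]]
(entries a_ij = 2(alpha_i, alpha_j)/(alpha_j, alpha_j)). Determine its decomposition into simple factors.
The diagram associated to this matrix has two connected components: the simple roots {alpha_1, alpha_5, alpha_8} form a chain of 3 nodes with a double edge at one end; the terminal node there is the unique short simple root (B_3), and {alpha_2, alpha_3, alpha_4, alpha_6, alpha_7} form a chain of 5 nodes with a double edge at one end; the terminal node there is the unique long simple root (C_5). A semisimple Lie algebra decomposes uniquely as the direct sum of simple ideals, one per connected component of its Dynkin diagram, so g ≅ B_3 ⊕ C_5 (dimension 21 + 55 = 76).

B3 ⊕ C5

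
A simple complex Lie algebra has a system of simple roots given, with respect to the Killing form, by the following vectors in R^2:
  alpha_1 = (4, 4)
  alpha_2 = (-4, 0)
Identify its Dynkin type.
Compute the Cartan integers a_ij = 2(alpha_i, alpha_j)/(alpha_j, alpha_j); the resulting 2x2 Cartan matrix is
[[2, -2], [-1, 2]].
The roots have two lengths (squared-length ratio 2:1); the short ones are alpha_{2}. The associated Dynkin diagram is a chain of 2 nodes with a double edge at one end; the terminal node there is the unique short simple root (B_2), so the type is B_2 (the algebra so(5)).

B_2 (so(5))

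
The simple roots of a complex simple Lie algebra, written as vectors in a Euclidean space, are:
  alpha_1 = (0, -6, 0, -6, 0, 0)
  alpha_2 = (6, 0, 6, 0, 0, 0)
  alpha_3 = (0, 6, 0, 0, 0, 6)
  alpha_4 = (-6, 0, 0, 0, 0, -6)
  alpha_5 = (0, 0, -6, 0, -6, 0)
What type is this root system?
A5

Compute the Cartan integers a_ij = 2(alpha_i, alpha_j)/(alpha_j, alpha_j); the resulting 5x5 Cartan matrix is
[[2, 0, -1, 0, 0], [0, 2, 0, -1, -1], [-1, 0, 2, -1, 0], [0, -1, -1, 2, 0], [0, -1, 0, 0, 2]].
All simple roots have the same length, so the diagram is simply laced. The associated Dynkin diagram is a chain of 5 nodes with single edges (A_5), so the type is A_5 (the algebra sl(6)).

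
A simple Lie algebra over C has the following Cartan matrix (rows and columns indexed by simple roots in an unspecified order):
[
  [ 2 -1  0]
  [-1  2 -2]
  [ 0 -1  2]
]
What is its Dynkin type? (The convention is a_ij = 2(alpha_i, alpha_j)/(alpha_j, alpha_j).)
The matrix has rank 3 with 2's on the diagonal. Reading the off-diagonal entries as Dynkin edges (a single edge where a_ij = a_ji = -1; a double or triple edge where a_ij * a_ji = 2 or 3), the diagram is a chain of 3 nodes with a double edge at one end; the terminal node there is the unique short simple root (B_3). One simple-root ordering that puts it in standard form is (alpha_1, alpha_2, alpha_3). So the algebra is type B_3, i.e. so(7).

B_3 (so(7))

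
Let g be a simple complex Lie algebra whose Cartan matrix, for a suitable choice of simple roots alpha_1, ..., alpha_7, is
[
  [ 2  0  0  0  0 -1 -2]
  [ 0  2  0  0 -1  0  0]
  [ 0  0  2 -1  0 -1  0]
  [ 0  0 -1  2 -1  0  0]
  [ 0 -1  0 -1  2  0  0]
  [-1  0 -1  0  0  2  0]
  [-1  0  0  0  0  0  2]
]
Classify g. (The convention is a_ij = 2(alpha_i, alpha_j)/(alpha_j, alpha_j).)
B7

The matrix has rank 7 with 2's on the diagonal. Reading the off-diagonal entries as Dynkin edges (a single edge where a_ij = a_ji = -1; a double or triple edge where a_ij * a_ji = 2 or 3), the diagram is a chain of 7 nodes with a double edge at one end; the terminal node there is the unique short simple root (B_7). One simple-root ordering that puts it in standard form is (alpha_2, alpha_5, alpha_4, alpha_3, alpha_6, alpha_1, alpha_7). So the algebra is type B_7, i.e. so(15).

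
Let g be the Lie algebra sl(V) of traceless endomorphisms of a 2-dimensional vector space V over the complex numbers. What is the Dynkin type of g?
This is sl(2), which has dimension 2^2 - 1 = 3 and rank 2 - 1 = 1 (a Cartan subalgebra is the diagonal traceless matrices). In the classification of classical Lie algebras, the special linear algebra sl(n+1) has type A_n; here n = 1, so the Dynkin diagram is a chain of 1 nodes with single edges (A_1). Hence the type is A_1.

A_1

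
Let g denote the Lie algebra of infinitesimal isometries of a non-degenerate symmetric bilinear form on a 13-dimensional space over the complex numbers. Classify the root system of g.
type B_6

This is so(13) with 13 odd, which has dimension 13(13-1)/2 = 78 and rank (13-1)/2 = 6. In the classification of classical Lie algebras, the orthogonal algebra so(2n+1) in an odd number of variables has type B_n; here n = 6, so the Dynkin diagram is a chain of 6 nodes with a double edge at one end; the terminal node there is the unique short simple root (B_6). Hence the type is B_6.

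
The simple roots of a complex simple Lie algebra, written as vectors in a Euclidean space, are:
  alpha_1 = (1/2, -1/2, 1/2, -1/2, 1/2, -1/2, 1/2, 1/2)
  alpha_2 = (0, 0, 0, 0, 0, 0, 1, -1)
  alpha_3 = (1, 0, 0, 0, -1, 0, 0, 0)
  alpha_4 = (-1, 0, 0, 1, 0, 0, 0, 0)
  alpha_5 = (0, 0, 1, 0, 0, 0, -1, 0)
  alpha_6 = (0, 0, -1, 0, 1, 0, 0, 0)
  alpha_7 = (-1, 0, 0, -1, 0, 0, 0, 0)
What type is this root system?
Compute the Cartan integers a_ij = 2(alpha_i, alpha_j)/(alpha_j, alpha_j); the resulting 7x7 Cartan matrix is
[[2, 0, 0, -1, 0, 0, 0], [0, 2, 0, 0, -1, 0, 0], [0, 0, 2, -1, 0, -1, -1], [-1, 0, -1, 2, 0, 0, 0], [0, -1, 0, 0, 2, -1, 0], [0, 0, -1, 0, -1, 2, 0], [0, 0, -1, 0, 0, 0, 2]].
All simple roots have the same length, so the diagram is simply laced. The associated Dynkin diagram is a chain of 6 nodes with one extra node attached to the third node from one end (E_7), so the type is E_7.

E_7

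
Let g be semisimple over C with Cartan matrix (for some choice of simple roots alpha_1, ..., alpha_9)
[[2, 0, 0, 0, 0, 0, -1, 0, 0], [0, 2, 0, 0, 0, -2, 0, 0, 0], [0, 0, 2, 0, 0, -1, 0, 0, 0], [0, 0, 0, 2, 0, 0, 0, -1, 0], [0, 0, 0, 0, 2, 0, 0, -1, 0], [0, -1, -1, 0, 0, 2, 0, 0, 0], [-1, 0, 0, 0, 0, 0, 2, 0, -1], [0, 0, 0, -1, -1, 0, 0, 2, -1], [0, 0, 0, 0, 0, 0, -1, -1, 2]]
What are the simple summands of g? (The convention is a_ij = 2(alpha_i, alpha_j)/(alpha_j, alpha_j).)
The diagram associated to this matrix has two connected components: the simple roots {alpha_2, alpha_3, alpha_6} form a chain of 3 nodes with a double edge at one end; the terminal node there is the unique long simple root (C_3), and {alpha_1, alpha_4, alpha_5, alpha_7, alpha_8, alpha_9} form a chain of 4 nodes with a fork of two nodes at one end (D_6). A semisimple Lie algebra decomposes uniquely as the direct sum of simple ideals, one per connected component of its Dynkin diagram, so g ≅ C_3 ⊕ D_6 (dimension 21 + 66 = 87).

C3 + D6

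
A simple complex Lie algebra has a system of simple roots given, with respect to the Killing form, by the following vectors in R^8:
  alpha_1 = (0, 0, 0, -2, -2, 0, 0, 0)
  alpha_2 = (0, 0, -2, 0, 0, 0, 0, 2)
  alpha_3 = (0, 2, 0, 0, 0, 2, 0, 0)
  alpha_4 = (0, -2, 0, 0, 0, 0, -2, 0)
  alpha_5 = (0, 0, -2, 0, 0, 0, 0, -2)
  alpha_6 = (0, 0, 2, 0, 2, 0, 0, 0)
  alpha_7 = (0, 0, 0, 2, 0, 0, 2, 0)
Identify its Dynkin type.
D7

Compute the Cartan integers a_ij = 2(alpha_i, alpha_j)/(alpha_j, alpha_j); the resulting 7x7 Cartan matrix is
[[2, 0, 0, 0, 0, -1, -1], [0, 2, 0, 0, 0, -1, 0], [0, 0, 2, -1, 0, 0, 0], [0, 0, -1, 2, 0, 0, -1], [0, 0, 0, 0, 2, -1, 0], [-1, -1, 0, 0, -1, 2, 0], [-1, 0, 0, -1, 0, 0, 2]].
All simple roots have the same length, so the diagram is simply laced. The associated Dynkin diagram is a chain of 5 nodes with a fork of two nodes at one end (D_7), so the type is D_7 (the algebra so(14)).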